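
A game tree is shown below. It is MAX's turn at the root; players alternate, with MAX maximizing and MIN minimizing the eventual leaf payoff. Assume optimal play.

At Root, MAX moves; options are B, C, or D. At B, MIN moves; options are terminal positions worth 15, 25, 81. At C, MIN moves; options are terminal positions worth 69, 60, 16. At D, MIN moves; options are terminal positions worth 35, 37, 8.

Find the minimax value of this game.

B (MIN): min(15, 25, 81) = 15
C (MIN): min(69, 60, 16) = 16
D (MIN): min(35, 37, 8) = 8
Root (MAX): max(15, 16, 8) = 16

16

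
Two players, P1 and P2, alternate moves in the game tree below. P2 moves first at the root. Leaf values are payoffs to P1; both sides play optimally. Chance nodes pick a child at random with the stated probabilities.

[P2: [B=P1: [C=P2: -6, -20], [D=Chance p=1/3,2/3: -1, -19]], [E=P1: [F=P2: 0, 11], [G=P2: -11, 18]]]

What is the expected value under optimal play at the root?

-13

C (P2): min(-6, -20) = -20
D (Chance): 1/3·-1 + 2/3·-19 = -13
B (P1): max(-20, -13) = -13
F (P2): min(0, 11) = 0
G (P2): min(-11, 18) = -11
E (P1): max(0, -11) = 0
Root (P2): min(-13, 0) = -13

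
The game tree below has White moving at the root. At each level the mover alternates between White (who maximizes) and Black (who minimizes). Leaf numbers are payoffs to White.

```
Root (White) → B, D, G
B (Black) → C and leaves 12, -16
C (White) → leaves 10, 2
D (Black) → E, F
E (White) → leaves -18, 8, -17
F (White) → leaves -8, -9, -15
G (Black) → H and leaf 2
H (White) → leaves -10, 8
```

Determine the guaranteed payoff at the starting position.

2

C (White): max(10, 2) = 10
B (Black): min(10, 12, -16) = -16
E (White): max(-18, 8, -17) = 8
F (White): max(-8, -9, -15) = -8
D (Black): min(8, -8) = -8
H (White): max(-10, 8) = 8
G (Black): min(8, 2) = 2
Root (White): max(-16, -8, 2) = 2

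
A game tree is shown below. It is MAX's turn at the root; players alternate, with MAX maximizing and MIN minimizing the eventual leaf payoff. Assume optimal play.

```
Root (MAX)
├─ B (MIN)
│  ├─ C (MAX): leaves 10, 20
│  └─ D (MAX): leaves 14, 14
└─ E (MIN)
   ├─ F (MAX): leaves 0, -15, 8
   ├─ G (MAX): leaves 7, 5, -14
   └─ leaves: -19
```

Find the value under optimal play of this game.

14

C (MAX): max(10, 20) = 20
D (MAX): max(14, 14) = 14
B (MIN): min(20, 14) = 14
F (MAX): max(0, -15, 8) = 8
G (MAX): max(7, 5, -14) = 7
E (MIN): min(8, 7, -19) = -19
Root (MAX): max(14, -19) = 14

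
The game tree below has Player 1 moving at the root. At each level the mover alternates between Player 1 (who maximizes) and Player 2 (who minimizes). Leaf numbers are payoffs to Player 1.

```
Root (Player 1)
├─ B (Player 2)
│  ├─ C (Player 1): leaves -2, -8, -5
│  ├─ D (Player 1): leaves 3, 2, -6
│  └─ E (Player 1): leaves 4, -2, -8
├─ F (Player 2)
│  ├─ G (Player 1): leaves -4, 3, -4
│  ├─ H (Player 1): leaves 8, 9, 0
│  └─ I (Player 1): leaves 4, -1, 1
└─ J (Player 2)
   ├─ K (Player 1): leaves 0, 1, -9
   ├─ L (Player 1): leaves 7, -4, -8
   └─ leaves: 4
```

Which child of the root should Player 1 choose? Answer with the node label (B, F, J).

C (Player 1): max(-2, -8, -5) = -2
D (Player 1): max(3, 2, -6) = 3
E (Player 1): max(4, -2, -8) = 4
B (Player 2): min(-2, 3, 4) = -2
G (Player 1): max(-4, 3, -4) = 3
H (Player 1): max(8, 9, 0) = 9
I (Player 1): max(4, -1, 1) = 4
F (Player 2): min(3, 9, 4) = 3
K (Player 1): max(0, 1, -9) = 1
L (Player 1): max(7, -4, -8) = 7
J (Player 2): min(1, 7, 4) = 1
Root (Player 1): max(-2, 3, 1) = 3
Player 1 picks the child with the highest value: F (value 3).

F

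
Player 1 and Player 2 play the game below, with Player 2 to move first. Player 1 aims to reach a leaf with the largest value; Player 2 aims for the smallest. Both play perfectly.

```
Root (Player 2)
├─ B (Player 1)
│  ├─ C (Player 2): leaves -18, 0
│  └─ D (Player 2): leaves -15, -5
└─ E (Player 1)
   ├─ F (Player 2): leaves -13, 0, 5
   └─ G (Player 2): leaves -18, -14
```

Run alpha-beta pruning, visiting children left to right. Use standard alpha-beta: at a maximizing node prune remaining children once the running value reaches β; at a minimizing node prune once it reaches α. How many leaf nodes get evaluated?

7

C [α=-∞,β=+∞]: v=-18
D [α=-18,β=+∞]: v=-15
B [α=-∞,β=+∞]: v=-15
F [α=-∞,β=-15]: v=-13
E [α=-∞,β=-15]: v=-13 after child 1 ≥ β → β-cutoff, skip 1
Root [α=-∞,β=+∞]: v=-15
Leaves evaluated: 7 of 9.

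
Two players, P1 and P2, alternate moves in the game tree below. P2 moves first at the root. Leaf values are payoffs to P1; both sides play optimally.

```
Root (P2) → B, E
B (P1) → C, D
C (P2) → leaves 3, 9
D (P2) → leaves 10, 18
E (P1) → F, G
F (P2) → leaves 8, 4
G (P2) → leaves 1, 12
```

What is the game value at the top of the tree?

4

C (P2): min(3, 9) = 3
D (P2): min(10, 18) = 10
B (P1): max(3, 10) = 10
F (P2): min(8, 4) = 4
G (P2): min(1, 12) = 1
E (P1): max(4, 1) = 4
Root (P2): min(10, 4) = 4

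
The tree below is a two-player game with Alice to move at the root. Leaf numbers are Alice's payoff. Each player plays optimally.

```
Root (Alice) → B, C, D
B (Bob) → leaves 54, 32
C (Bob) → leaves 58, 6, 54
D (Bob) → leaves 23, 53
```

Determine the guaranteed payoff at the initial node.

32

B (Bob): min(54, 32) = 32
C (Bob): min(58, 6, 54) = 6
D (Bob): min(23, 53) = 23
Root (Alice): max(32, 6, 23) = 32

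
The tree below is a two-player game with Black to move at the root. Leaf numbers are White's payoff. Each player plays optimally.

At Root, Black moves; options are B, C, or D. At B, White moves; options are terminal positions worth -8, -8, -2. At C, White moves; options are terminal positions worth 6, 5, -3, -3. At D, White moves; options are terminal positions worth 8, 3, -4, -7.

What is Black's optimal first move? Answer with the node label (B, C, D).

B

B (White): max(-8, -8, -2) = -2
C (White): max(6, 5, -3, -3) = 6
D (White): max(8, 3, -4, -7) = 8
Root (Black): min(-2, 6, 8) = -2
Black picks the child with the lowest value: B (value -2).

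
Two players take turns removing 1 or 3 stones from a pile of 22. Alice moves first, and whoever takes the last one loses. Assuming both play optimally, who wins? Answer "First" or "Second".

W/L table (W = player to move can force a win):
i:   0  1  2  3  4  5  6  7  8  9 10 11 12 13 14 15 16 17 18 19 20 21 22
     W  L  W  L  W  L  W  L  W  L  W  L  W  L  W  L  W  L  W  L  W  L  W
Position 22 is W, so the first player wins.

First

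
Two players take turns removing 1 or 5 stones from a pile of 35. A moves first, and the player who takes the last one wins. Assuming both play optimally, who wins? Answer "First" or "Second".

First

Compute winning (W) and losing (L) positions by backward induction:
i:   0  1  2  3  4  5  6  7  8  9 10 11 12 13 14 15 16 17 18 19 20 21 22 23 24 25 26 27 28 29 30 31 32 33 34 35
     L  W  L  W  L  W  L  W  L  W  L  W  L  W  L  W  L  W  L  W  L  W  L  W  L  W  L  W  L  W  L  W  L  W  L  W
Position 35 is W, so the first player wins.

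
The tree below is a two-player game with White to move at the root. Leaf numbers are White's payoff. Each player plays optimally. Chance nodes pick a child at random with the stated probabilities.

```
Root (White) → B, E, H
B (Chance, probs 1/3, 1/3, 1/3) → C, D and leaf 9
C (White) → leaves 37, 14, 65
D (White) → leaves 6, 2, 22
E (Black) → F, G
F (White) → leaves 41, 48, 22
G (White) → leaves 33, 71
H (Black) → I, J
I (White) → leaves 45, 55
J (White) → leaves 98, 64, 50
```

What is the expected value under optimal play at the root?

55

C (White): max(37, 14, 65) = 65
D (White): max(6, 2, 22) = 22
B (Chance): 1/3·65 + 1/3·22 + 1/3·9 = 32
F (White): max(41, 48, 22) = 48
G (White): max(33, 71) = 71
E (Black): min(48, 71) = 48
I (White): max(45, 55) = 55
J (White): max(98, 64, 50) = 98
H (Black): min(55, 98) = 55
Root (White): max(32, 48, 55) = 55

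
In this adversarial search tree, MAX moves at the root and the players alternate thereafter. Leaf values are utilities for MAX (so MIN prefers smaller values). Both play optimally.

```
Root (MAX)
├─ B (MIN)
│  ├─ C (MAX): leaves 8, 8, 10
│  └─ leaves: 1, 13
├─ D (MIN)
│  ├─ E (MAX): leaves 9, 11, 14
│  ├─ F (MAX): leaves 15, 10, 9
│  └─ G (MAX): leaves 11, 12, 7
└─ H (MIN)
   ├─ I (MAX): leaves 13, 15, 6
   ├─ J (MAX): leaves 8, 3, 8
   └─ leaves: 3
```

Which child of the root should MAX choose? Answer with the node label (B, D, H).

C (MAX): max(8, 8, 10) = 10
B (MIN): min(10, 1, 13) = 1
E (MAX): max(9, 11, 14) = 14
F (MAX): max(15, 10, 9) = 15
G (MAX): max(11, 12, 7) = 12
D (MIN): min(14, 15, 12) = 12
I (MAX): max(13, 15, 6) = 15
J (MAX): max(8, 3, 8) = 8
H (MIN): min(15, 8, 3) = 3
Root (MAX): max(1, 12, 3) = 12
MAX picks the child with the highest value: D (value 12).

D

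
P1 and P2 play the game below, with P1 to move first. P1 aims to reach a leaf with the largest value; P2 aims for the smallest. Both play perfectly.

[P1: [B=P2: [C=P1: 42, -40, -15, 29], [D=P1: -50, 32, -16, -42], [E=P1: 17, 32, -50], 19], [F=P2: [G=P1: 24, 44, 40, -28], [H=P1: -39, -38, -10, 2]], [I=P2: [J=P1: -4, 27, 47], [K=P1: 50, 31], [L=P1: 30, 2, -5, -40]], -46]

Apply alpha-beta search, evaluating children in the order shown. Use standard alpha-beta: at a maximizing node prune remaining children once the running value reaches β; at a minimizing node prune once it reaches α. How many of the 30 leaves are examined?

C [α=-∞,β=+∞]: v=42
D [α=-∞,β=42]: v=32
E [α=-∞,β=32]: v=32 after child 2 ≥ β → β-cutoff, skip 1
B [α=-∞,β=+∞]: v=19
G [α=19,β=+∞]: v=44
H [α=19,β=44]: v=2
F [α=19,β=+∞]: v=2
J [α=19,β=+∞]: v=47
K [α=19,β=47]: v=50 after child 1 ≥ β → β-cutoff, skip 1
L [α=19,β=47]: v=30
I [α=19,β=+∞]: v=30
Root [α=-∞,β=+∞]: v=30
Leaves evaluated: 28 of 30.

28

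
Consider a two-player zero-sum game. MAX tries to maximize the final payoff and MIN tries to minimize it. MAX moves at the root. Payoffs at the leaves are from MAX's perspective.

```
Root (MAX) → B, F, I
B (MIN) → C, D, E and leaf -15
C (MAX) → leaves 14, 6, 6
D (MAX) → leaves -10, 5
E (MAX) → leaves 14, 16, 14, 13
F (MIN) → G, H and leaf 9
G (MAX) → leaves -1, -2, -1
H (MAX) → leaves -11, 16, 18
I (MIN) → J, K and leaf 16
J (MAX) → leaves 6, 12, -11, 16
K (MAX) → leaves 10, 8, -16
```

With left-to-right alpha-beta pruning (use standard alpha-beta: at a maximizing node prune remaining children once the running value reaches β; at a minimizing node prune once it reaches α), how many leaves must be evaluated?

21

C [α=-∞,β=+∞]: v=14
D [α=-∞,β=14]: v=5
E [α=-∞,β=5]: v=14 after child 1 ≥ β → β-cutoff, skip 3
B [α=-∞,β=+∞]: v=-15
G [α=-15,β=+∞]: v=-1
H [α=-15,β=-1]: v=16 after child 2 ≥ β → β-cutoff, skip 1
F [α=-15,β=+∞]: v=-1
J [α=-1,β=+∞]: v=16
K [α=-1,β=16]: v=10
I [α=-1,β=+∞]: v=10
Root [α=-∞,β=+∞]: v=10
Leaves evaluated: 21 of 25.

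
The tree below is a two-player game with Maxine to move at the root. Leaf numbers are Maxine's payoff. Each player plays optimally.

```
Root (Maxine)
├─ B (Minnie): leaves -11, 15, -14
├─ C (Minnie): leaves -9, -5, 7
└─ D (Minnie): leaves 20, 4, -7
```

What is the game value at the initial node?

B (Minnie): min(-11, 15, -14) = -14
C (Minnie): min(-9, -5, 7) = -9
D (Minnie): min(20, 4, -7) = -7
Root (Maxine): max(-14, -9, -7) = -7

-7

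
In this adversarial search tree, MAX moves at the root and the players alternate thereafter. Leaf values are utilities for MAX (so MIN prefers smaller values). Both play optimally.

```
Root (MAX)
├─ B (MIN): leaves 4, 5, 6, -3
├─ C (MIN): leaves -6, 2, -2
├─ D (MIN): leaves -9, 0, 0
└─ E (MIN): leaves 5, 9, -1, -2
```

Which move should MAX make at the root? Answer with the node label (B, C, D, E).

E

B (MIN): min(4, 5, 6, -3) = -3
C (MIN): min(-6, 2, -2) = -6
D (MIN): min(-9, 0, 0) = -9
E (MIN): min(5, 9, -1, -2) = -2
Root (MAX): max(-3, -6, -9, -2) = -2
MAX picks the child with the highest value: E (value -2).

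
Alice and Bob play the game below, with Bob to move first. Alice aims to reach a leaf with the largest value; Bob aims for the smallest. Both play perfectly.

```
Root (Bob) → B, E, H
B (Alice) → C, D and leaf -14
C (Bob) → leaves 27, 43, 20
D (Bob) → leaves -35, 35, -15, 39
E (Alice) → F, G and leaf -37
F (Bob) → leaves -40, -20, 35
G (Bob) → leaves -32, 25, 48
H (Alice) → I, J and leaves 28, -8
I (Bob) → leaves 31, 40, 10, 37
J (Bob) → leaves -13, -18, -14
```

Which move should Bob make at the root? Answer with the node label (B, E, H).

C (Bob): min(27, 43, 20) = 20
D (Bob): min(-35, 35, -15, 39) = -35
B (Alice): max(20, -35, -14) = 20
F (Bob): min(-40, -20, 35) = -40
G (Bob): min(-32, 25, 48) = -32
E (Alice): max(-40, -32, -37) = -32
I (Bob): min(31, 40, 10, 37) = 10
J (Bob): min(-13, -18, -14) = -18
H (Alice): max(10, -18, 28, -8) = 28
Root (Bob): min(20, -32, 28) = -32
Bob picks the child with the lowest value: E (value -32).

E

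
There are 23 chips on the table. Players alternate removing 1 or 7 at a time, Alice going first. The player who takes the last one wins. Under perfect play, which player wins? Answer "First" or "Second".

Mark each pile size as W (mover wins) or L (mover loses):
i:   0  1  2  3  4  5  6  7  8  9 10 11 12 13 14 15 16 17 18 19 20 21 22 23
     L  W  L  W  L  W  L  W  L  W  L  W  L  W  L  W  L  W  L  W  L  W  L  W
Position 23 is W, so the first player wins.

First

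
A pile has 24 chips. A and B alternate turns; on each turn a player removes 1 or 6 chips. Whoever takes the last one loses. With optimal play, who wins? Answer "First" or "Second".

Second

Mark each pile size as W (mover wins) or L (mover loses):
i:   0  1  2  3  4  5  6  7  8  9 10 11 12 13 14 15 16 17 18 19 20 21 22 23 24
     W  L  W  L  W  L  W  W  L  W  L  W  L  W  W  L  W  L  W  L  W  W  L  W  L
Position 24 is L, so the second player wins.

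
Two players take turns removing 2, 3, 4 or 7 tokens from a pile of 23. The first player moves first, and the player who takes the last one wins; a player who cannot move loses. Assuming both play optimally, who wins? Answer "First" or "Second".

W/L table (W = player to move can force a win):
i:   0  1  2  3  4  5  6  7  8  9 10 11 12 13 14 15 16 17 18 19 20 21 22 23
     L  L  W  W  W  W  L  W  W  W  W  L  L  W  W  W  W  L  W  W  W  W  L  L
Position 23 is L, so the second player wins.

Second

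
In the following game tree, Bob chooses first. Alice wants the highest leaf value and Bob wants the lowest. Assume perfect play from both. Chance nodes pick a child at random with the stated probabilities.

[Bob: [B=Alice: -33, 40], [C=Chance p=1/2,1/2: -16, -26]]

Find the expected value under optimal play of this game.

-21

B (Alice): max(-33, 40) = 40
C (Chance): 1/2·-16 + 1/2·-26 = -21
Root (Bob): min(40, -21) = -21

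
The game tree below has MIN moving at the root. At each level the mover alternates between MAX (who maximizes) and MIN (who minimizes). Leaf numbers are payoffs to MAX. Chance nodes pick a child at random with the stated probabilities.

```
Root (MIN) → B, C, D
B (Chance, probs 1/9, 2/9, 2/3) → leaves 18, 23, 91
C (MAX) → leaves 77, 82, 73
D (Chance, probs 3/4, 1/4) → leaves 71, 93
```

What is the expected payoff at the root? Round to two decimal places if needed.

B (Chance): 1/9·18 + 2/9·23 + 2/3·91 = 67.78
C (MAX): max(77, 82, 73) = 82
D (Chance): 3/4·71 + 1/4·93 = 76.5
Root (MIN): min(67.78, 82, 76.5) = 67.78

67.78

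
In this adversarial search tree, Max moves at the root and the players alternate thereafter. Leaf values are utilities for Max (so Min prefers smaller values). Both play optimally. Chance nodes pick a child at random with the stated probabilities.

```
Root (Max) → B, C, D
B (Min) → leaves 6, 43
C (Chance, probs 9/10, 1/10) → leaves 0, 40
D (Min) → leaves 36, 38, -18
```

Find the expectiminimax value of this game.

6

B (Min): min(6, 43) = 6
C (Chance): 9/10·0 + 1/10·40 = 4
D (Min): min(36, 38, -18) = -18
Root (Max): max(6, 4, -18) = 6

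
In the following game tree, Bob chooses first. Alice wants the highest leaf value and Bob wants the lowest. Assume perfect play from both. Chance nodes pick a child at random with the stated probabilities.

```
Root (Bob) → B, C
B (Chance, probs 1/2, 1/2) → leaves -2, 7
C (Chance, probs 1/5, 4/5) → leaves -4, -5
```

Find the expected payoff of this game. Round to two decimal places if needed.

-4.8

B (Chance): 1/2·-2 + 1/2·7 = 2.5
C (Chance): 1/5·-4 + 4/5·-5 = -4.8
Root (Bob): min(2.5, -4.8) = -4.8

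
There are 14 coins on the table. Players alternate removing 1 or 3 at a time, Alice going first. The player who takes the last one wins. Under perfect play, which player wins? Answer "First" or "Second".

Second

W/L table (W = player to move can force a win):
i:   0  1  2  3  4  5  6  7  8  9 10 11 12 13 14
     L  W  L  W  L  W  L  W  L  W  L  W  L  W  L
Position 14 is L, so the second player wins.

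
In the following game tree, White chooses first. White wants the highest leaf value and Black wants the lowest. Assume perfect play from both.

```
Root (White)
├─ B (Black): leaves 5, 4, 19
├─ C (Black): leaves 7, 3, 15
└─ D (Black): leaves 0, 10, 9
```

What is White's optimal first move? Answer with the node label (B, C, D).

B

B (Black): min(5, 4, 19) = 4
C (Black): min(7, 3, 15) = 3
D (Black): min(0, 10, 9) = 0
Root (White): max(4, 3, 0) = 4
White picks the child with the highest value: B (value 4).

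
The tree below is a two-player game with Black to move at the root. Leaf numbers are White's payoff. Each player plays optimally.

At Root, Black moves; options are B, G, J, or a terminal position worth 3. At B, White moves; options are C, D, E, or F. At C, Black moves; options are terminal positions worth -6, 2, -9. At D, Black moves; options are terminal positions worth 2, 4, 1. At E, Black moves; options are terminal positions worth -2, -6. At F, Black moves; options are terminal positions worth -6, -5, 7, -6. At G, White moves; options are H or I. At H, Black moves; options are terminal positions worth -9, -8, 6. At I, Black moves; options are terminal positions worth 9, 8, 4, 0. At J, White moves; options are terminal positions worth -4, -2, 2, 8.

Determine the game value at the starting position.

C (Black): min(-6, 2, -9) = -9
D (Black): min(2, 4, 1) = 1
E (Black): min(-2, -6) = -6
F (Black): min(-6, -5, 7, -6) = -6
B (White): max(-9, 1, -6, -6) = 1
H (Black): min(-9, -8, 6) = -9
I (Black): min(9, 8, 4, 0) = 0
G (White): max(-9, 0) = 0
J (White): max(-4, -2, 2, 8) = 8
Root (Black): min(1, 0, 8, 3) = 0

0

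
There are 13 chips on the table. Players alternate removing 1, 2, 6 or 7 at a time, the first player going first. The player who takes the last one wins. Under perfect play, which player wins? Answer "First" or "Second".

Mark each pile size as W (mover wins) or L (mover loses):
i:   0  1  2  3  4  5  6  7  8  9 10 11 12 13
     L  W  W  L  W  W  W  W  L  W  W  L  W  W
Position 13 is W, so the first player wins.

First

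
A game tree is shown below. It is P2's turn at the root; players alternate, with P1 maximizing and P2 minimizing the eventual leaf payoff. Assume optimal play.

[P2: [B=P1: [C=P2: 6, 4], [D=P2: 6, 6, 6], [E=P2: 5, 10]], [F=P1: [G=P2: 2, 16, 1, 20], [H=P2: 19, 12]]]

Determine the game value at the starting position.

C (P2): min(6, 4) = 4
D (P2): min(6, 6, 6) = 6
E (P2): min(5, 10) = 5
B (P1): max(4, 6, 5) = 6
G (P2): min(2, 16, 1, 20) = 1
H (P2): min(19, 12) = 12
F (P1): max(1, 12) = 12
Root (P2): min(6, 12) = 6

6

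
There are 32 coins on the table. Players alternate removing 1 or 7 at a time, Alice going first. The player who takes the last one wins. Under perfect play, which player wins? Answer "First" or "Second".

Compute winning (W) and losing (L) positions by backward induction:
i:   0  1  2  3  4  5  6  7  8  9 10 11 12 13 14 15 16 17 18 19 20 21 22 23 24 25 26 27 28 29 30 31 32
     L  W  L  W  L  W  L  W  L  W  L  W  L  W  L  W  L  W  L  W  L  W  L  W  L  W  L  W  L  W  L  W  L
Position 32 is L, so the second player wins.

Second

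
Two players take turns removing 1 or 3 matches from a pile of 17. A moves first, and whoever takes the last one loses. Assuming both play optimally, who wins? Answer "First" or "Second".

Compute winning (W) and losing (L) positions by backward induction:
i:   0  1  2  3  4  5  6  7  8  9 10 11 12 13 14 15 16 17
     W  L  W  L  W  L  W  L  W  L  W  L  W  L  W  L  W  L
Position 17 is L, so the second player wins.

Second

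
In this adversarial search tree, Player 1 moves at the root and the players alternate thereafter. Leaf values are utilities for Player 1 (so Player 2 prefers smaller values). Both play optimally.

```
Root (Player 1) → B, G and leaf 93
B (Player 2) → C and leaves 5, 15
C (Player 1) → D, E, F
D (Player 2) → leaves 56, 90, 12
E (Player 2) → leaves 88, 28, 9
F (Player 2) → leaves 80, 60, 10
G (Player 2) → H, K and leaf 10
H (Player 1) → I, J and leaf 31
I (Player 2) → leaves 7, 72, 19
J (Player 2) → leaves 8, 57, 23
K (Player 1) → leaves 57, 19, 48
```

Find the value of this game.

D (Player 2): min(56, 90, 12) = 12
E (Player 2): min(88, 28, 9) = 9
F (Player 2): min(80, 60, 10) = 10
C (Player 1): max(12, 9, 10) = 12
B (Player 2): min(12, 5, 15) = 5
I (Player 2): min(7, 72, 19) = 7
J (Player 2): min(8, 57, 23) = 8
H (Player 1): max(7, 8, 31) = 31
K (Player 1): max(57, 19, 48) = 57
G (Player 2): min(31, 57, 10) = 10
Root (Player 1): max(5, 10, 93) = 93

93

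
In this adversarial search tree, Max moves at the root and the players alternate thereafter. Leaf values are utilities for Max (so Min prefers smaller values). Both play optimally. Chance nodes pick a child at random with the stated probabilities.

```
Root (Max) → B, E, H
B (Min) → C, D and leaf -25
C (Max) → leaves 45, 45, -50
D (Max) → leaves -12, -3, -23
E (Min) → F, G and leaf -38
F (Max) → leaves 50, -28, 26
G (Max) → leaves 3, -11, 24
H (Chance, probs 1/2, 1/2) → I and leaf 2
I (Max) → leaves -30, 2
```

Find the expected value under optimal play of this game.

C (Max): max(45, 45, -50) = 45
D (Max): max(-12, -3, -23) = -3
B (Min): min(45, -3, -25) = -25
F (Max): max(50, -28, 26) = 50
G (Max): max(3, -11, 24) = 24
E (Min): min(50, 24, -38) = -38
I (Max): max(-30, 2) = 2
H (Chance): 1/2·2 + 1/2·2 = 2
Root (Max): max(-25, -38, 2) = 2

2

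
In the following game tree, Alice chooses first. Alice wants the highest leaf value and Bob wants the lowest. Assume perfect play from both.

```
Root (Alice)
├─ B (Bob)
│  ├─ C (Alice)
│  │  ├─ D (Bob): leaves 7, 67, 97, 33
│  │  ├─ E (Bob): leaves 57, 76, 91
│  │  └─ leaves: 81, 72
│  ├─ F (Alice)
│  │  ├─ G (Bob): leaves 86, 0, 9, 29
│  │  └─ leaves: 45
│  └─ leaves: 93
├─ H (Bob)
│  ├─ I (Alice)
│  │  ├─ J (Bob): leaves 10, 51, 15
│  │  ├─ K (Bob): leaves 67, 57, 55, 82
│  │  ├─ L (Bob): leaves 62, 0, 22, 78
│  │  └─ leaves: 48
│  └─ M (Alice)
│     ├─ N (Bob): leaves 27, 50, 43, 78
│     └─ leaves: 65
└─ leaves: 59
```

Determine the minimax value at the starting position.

59

D (Bob): min(7, 67, 97, 33) = 7
E (Bob): min(57, 76, 91) = 57
C (Alice): max(7, 57, 81, 72) = 81
G (Bob): min(86, 0, 9, 29) = 0
F (Alice): max(0, 45) = 45
B (Bob): min(81, 45, 93) = 45
J (Bob): min(10, 51, 15) = 10
K (Bob): min(67, 57, 55, 82) = 55
L (Bob): min(62, 0, 22, 78) = 0
I (Alice): max(10, 55, 0, 48) = 55
N (Bob): min(27, 50, 43, 78) = 27
M (Alice): max(27, 65) = 65
H (Bob): min(55, 65) = 55
Root (Alice): max(45, 55, 59) = 59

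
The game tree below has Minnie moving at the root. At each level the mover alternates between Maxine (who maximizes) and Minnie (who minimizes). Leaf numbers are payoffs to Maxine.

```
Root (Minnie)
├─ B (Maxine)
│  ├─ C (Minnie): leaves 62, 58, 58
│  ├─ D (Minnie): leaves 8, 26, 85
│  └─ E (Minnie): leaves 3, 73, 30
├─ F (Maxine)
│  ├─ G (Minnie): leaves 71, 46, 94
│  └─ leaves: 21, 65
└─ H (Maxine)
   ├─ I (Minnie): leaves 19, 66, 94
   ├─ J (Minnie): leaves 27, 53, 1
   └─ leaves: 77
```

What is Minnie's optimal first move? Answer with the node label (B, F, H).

B

C (Minnie): min(62, 58, 58) = 58
D (Minnie): min(8, 26, 85) = 8
E (Minnie): min(3, 73, 30) = 3
B (Maxine): max(58, 8, 3) = 58
G (Minnie): min(71, 46, 94) = 46
F (Maxine): max(46, 21, 65) = 65
I (Minnie): min(19, 66, 94) = 19
J (Minnie): min(27, 53, 1) = 1
H (Maxine): max(19, 1, 77) = 77
Root (Minnie): min(58, 65, 77) = 58
Minnie picks the child with the lowest value: B (value 58).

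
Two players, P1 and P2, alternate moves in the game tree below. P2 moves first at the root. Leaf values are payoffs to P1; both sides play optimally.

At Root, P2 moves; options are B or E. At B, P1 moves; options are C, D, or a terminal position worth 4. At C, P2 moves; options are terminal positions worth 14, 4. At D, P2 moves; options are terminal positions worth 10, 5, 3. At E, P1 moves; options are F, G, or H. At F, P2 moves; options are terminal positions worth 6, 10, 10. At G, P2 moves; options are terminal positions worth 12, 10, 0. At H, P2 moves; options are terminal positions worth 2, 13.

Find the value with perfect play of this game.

C (P2): min(14, 4) = 4
D (P2): min(10, 5, 3) = 3
B (P1): max(4, 3, 4) = 4
F (P2): min(6, 10, 10) = 6
G (P2): min(12, 10, 0) = 0
H (P2): min(2, 13) = 2
E (P1): max(6, 0, 2) = 6
Root (P2): min(4, 6) = 4

4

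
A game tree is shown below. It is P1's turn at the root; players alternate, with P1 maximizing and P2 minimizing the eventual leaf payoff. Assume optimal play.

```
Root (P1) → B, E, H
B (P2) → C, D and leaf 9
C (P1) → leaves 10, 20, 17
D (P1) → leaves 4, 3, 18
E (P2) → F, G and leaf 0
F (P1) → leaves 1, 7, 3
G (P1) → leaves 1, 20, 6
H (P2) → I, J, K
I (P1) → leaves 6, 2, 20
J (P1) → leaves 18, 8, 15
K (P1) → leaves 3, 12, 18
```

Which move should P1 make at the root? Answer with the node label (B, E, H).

H

C (P1): max(10, 20, 17) = 20
D (P1): max(4, 3, 18) = 18
B (P2): min(20, 18, 9) = 9
F (P1): max(1, 7, 3) = 7
G (P1): max(1, 20, 6) = 20
E (P2): min(7, 20, 0) = 0
I (P1): max(6, 2, 20) = 20
J (P1): max(18, 8, 15) = 18
K (P1): max(3, 12, 18) = 18
H (P2): min(20, 18, 18) = 18
Root (P1): max(9, 0, 18) = 18
P1 picks the child with the highest value: H (value 18).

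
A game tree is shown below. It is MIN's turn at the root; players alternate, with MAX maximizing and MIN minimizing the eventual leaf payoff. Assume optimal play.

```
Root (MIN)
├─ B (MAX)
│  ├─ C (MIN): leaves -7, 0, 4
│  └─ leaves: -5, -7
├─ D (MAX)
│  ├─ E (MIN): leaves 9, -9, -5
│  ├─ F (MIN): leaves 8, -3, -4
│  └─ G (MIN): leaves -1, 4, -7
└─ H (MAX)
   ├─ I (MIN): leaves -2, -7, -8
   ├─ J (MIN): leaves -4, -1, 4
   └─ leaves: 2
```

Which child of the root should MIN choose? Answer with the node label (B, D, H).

B

C (MIN): min(-7, 0, 4) = -7
B (MAX): max(-7, -5, -7) = -5
E (MIN): min(9, -9, -5) = -9
F (MIN): min(8, -3, -4) = -4
G (MIN): min(-1, 4, -7) = -7
D (MAX): max(-9, -4, -7) = -4
I (MIN): min(-2, -7, -8) = -8
J (MIN): min(-4, -1, 4) = -4
H (MAX): max(-8, -4, 2) = 2
Root (MIN): min(-5, -4, 2) = -5
MIN picks the child with the lowest value: B (value -5).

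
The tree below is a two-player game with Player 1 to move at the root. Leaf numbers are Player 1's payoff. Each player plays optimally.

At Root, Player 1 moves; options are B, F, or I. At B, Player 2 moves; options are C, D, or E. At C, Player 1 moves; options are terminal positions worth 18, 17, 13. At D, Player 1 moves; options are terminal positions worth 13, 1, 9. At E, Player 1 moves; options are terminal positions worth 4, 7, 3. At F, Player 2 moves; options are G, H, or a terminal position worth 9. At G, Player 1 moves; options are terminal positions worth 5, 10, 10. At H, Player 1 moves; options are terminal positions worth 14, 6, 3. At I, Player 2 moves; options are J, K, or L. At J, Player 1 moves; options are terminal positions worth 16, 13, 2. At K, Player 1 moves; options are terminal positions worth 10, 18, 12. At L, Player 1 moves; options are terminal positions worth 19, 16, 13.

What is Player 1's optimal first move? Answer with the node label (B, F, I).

I

C (Player 1): max(18, 17, 13) = 18
D (Player 1): max(13, 1, 9) = 13
E (Player 1): max(4, 7, 3) = 7
B (Player 2): min(18, 13, 7) = 7
G (Player 1): max(5, 10, 10) = 10
H (Player 1): max(14, 6, 3) = 14
F (Player 2): min(10, 14, 9) = 9
J (Player 1): max(16, 13, 2) = 16
K (Player 1): max(10, 18, 12) = 18
L (Player 1): max(19, 16, 13) = 19
I (Player 2): min(16, 18, 19) = 16
Root (Player 1): max(7, 9, 16) = 16
Player 1 picks the child with the highest value: I (value 16).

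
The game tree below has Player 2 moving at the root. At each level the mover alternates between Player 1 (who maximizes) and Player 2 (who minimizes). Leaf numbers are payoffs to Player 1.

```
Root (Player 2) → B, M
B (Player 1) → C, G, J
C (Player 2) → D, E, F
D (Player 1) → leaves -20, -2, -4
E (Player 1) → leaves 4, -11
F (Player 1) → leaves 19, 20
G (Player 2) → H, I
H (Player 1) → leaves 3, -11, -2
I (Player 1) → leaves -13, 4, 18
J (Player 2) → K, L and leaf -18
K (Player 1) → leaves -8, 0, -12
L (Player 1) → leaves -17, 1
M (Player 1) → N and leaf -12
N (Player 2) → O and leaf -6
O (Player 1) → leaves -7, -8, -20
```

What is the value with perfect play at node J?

-18

K: max(-8, 0, -12) = 0
L: max(-17, 1) = 1
J: min(0, 1, -18) = -18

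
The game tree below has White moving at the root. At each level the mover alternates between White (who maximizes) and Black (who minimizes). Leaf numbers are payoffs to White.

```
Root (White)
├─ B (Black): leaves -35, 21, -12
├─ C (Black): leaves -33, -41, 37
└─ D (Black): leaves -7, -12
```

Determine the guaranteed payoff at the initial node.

-12

B (Black): min(-35, 21, -12) = -35
C (Black): min(-33, -41, 37) = -41
D (Black): min(-7, -12) = -12
Root (White): max(-35, -41, -12) = -12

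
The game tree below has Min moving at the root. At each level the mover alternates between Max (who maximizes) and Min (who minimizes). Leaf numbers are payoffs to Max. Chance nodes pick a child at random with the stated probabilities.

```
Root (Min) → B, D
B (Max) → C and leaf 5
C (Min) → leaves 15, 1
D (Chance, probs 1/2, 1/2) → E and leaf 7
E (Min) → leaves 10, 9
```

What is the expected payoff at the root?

C (Min): min(15, 1) = 1
B (Max): max(1, 5) = 5
E (Min): min(10, 9) = 9
D (Chance): 1/2·9 + 1/2·7 = 8
Root (Min): min(5, 8) = 5

5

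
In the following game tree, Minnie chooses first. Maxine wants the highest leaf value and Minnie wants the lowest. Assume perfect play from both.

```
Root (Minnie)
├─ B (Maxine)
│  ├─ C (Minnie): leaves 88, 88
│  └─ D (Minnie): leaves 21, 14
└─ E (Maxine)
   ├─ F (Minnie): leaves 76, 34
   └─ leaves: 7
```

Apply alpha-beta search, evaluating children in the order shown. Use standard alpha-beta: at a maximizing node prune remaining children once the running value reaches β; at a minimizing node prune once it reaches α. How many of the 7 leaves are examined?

6

C [α=-∞,β=+∞]: v=88
D [α=88,β=+∞]: v=21 after child 1 ≤ α → α-cutoff, skip 1
B [α=-∞,β=+∞]: v=88
F [α=-∞,β=88]: v=34
E [α=-∞,β=88]: v=34
Root [α=-∞,β=+∞]: v=34
Leaves evaluated: 6 of 7.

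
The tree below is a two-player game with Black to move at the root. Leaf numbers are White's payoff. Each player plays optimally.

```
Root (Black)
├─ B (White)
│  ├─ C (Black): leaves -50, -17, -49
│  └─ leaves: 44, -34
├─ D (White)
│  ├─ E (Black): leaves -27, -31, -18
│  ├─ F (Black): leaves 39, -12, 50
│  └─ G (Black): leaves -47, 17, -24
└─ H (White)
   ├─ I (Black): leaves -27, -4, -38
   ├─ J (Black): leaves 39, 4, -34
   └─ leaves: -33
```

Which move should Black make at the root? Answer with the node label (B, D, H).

H

C (Black): min(-50, -17, -49) = -50
B (White): max(-50, 44, -34) = 44
E (Black): min(-27, -31, -18) = -31
F (Black): min(39, -12, 50) = -12
G (Black): min(-47, 17, -24) = -47
D (White): max(-31, -12, -47) = -12
I (Black): min(-27, -4, -38) = -38
J (Black): min(39, 4, -34) = -34
H (White): max(-38, -34, -33) = -33
Root (Black): min(44, -12, -33) = -33
Black picks the child with the lowest value: H (value -33).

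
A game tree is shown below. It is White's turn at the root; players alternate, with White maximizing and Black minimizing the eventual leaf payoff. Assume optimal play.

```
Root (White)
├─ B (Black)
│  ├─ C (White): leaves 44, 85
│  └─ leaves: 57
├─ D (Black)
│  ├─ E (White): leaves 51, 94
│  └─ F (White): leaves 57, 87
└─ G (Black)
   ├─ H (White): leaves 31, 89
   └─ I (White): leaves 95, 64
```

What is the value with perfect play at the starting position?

C (White): max(44, 85) = 85
B (Black): min(85, 57) = 57
E (White): max(51, 94) = 94
F (White): max(57, 87) = 87
D (Black): min(94, 87) = 87
H (White): max(31, 89) = 89
I (White): max(95, 64) = 95
G (Black): min(89, 95) = 89
Root (White): max(57, 87, 89) = 89

89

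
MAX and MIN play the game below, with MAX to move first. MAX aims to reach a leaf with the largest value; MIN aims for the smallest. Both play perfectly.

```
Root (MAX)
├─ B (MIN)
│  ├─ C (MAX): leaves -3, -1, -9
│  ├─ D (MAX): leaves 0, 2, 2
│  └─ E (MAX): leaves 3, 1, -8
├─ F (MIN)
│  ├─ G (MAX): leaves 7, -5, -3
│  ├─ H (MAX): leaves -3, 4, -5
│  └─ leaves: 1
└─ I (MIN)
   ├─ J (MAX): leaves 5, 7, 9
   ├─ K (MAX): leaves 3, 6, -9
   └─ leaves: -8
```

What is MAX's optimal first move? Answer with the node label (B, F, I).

F

C (MAX): max(-3, -1, -9) = -1
D (MAX): max(0, 2, 2) = 2
E (MAX): max(3, 1, -8) = 3
B (MIN): min(-1, 2, 3) = -1
G (MAX): max(7, -5, -3) = 7
H (MAX): max(-3, 4, -5) = 4
F (MIN): min(7, 4, 1) = 1
J (MAX): max(5, 7, 9) = 9
K (MAX): max(3, 6, -9) = 6
I (MIN): min(9, 6, -8) = -8
Root (MAX): max(-1, 1, -8) = 1
MAX picks the child with the highest value: F (value 1).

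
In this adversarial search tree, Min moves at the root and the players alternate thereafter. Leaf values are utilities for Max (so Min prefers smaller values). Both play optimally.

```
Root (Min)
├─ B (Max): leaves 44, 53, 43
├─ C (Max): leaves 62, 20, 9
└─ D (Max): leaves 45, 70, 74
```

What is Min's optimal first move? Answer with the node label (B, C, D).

B

B (Max): max(44, 53, 43) = 53
C (Max): max(62, 20, 9) = 62
D (Max): max(45, 70, 74) = 74
Root (Min): min(53, 62, 74) = 53
Min picks the child with the lowest value: B (value 53).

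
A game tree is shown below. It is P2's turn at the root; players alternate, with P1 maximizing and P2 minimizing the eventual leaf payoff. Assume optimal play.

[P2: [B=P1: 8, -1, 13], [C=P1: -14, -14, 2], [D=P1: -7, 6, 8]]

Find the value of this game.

B (P1): max(8, -1, 13) = 13
C (P1): max(-14, -14, 2) = 2
D (P1): max(-7, 6, 8) = 8
Root (P2): min(13, 2, 8) = 2

2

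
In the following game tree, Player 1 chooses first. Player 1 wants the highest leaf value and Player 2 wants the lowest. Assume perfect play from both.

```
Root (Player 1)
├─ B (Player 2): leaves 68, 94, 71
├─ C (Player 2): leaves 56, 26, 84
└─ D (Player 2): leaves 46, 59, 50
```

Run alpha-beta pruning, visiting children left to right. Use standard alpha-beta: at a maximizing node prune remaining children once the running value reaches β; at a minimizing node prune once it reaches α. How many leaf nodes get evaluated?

B [α=-∞,β=+∞]: v=68
C [α=68,β=+∞]: v=56 after child 1 ≤ α → α-cutoff, skip 2
D [α=68,β=+∞]: v=46 after child 1 ≤ α → α-cutoff, skip 2
Root [α=-∞,β=+∞]: v=68
Leaves evaluated: 5 of 9.

5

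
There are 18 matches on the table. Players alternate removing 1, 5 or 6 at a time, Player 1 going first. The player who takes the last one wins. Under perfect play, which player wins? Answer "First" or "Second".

Compute winning (W) and losing (L) positions by backward induction:
i:   0  1  2  3  4  5  6  7  8  9 10 11 12 13 14 15 16 17 18
     L  W  L  W  L  W  W  W  W  W  W  L  W  L  W  L  W  W  W
Position 18 is W, so the first player wins.

First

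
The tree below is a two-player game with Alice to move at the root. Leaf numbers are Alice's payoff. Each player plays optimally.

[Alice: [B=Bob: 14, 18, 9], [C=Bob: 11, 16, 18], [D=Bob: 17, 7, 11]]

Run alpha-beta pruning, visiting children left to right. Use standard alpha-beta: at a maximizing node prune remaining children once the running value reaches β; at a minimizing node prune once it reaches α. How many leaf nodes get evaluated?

B [α=-∞,β=+∞]: v=9
C [α=9,β=+∞]: v=11
D [α=11,β=+∞]: v=7 after child 2 ≤ α → α-cutoff, skip 1
Root [α=-∞,β=+∞]: v=11
Leaves evaluated: 8 of 9.

8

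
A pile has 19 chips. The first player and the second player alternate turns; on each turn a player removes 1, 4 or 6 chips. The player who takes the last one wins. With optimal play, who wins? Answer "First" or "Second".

i:   0  1  2  3  4  5  6  7  8  9 10 11 12 13 14 15 16 17 18 19
     L  W  L  W  W  L  W  L  W  W  L  W  L  W  W  L  W  L  W  W
Position 19 is W, so the first player wins.

First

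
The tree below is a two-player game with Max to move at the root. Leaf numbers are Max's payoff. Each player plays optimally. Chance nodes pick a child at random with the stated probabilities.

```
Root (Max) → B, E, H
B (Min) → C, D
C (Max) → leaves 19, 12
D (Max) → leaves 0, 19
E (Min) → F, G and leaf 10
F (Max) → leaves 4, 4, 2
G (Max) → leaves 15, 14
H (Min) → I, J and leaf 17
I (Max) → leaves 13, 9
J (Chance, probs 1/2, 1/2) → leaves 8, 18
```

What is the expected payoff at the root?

19

C (Max): max(19, 12) = 19
D (Max): max(0, 19) = 19
B (Min): min(19, 19) = 19
F (Max): max(4, 4, 2) = 4
G (Max): max(15, 14) = 15
E (Min): min(4, 15, 10) = 4
I (Max): max(13, 9) = 13
J (Chance): 1/2·8 + 1/2·18 = 13
H (Min): min(13, 13, 17) = 13
Root (Max): max(19, 4, 13) = 19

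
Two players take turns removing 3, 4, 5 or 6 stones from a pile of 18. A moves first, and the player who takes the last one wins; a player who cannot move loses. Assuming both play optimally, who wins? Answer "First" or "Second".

Second

Mark each pile size as W (mover wins) or L (mover loses):
i:   0  1  2  3  4  5  6  7  8  9 10 11 12 13 14 15 16 17 18
     L  L  L  W  W  W  W  W  W  L  L  L  W  W  W  W  W  W  L
Position 18 is L, so the second player wins.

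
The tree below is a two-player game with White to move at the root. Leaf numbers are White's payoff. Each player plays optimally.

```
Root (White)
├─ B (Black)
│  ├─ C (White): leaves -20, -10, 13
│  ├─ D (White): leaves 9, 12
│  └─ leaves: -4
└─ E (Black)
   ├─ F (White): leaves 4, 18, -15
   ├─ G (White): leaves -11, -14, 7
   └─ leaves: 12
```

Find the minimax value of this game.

7

C (White): max(-20, -10, 13) = 13
D (White): max(9, 12) = 12
B (Black): min(13, 12, -4) = -4
F (White): max(4, 18, -15) = 18
G (White): max(-11, -14, 7) = 7
E (Black): min(18, 7, 12) = 7
Root (White): max(-4, 7) = 7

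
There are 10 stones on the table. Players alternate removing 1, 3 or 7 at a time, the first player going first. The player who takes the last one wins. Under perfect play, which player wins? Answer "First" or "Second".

Second

Compute winning (W) and losing (L) positions by backward induction:
i:   0  1  2  3  4  5  6  7  8  9 10
     L  W  L  W  L  W  L  W  L  W  L
Position 10 is L, so the second player wins.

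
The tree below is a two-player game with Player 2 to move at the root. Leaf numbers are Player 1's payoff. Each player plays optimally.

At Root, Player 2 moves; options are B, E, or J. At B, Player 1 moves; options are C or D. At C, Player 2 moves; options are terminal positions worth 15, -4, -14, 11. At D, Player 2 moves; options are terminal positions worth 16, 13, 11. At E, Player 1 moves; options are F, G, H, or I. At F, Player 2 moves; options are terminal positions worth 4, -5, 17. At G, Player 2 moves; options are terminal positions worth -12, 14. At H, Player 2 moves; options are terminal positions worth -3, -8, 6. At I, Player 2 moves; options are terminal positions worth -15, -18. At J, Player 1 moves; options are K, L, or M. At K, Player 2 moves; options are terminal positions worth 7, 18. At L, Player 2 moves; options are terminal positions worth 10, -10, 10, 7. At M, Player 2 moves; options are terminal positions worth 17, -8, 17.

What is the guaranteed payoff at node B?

11

C: min(15, -4, -14, 11) = -14
D: min(16, 13, 11) = 11
B: max(-14, 11) = 11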